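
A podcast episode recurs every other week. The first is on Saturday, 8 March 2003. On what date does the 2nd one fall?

22 March 2003

The 2nd occurrence is 1 interval after the first: 1 × 14 = 14 days after 8 March 2003.
14 days later is 22 March 2003.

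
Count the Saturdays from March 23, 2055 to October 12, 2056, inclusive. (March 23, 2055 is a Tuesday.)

March 23, 2055 is a Tuesday; the first Saturday on or after it is March 27, 2055 (4 days later).
From March 27, 2055 to October 12, 2056: 279 + 286 = 565 days (rest of 2055, to October 12, 2056 in 2056).
565 ÷ 7 = 80 full weeks with remainder 5, so 80 more Saturdays after the first → 81.

81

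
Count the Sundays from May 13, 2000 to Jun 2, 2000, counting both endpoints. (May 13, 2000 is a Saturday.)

May 13, 2000 is a Saturday; the first Sunday on or after it is May 14, 2000 (1 day later).
From May 14, 2000 to Jun 2, 2000: 17 + 2 = 19 days (rest of May, Jun).
19 ÷ 7 = 2 full weeks with remainder 5, so 2 more Sundays after the first → 3.

3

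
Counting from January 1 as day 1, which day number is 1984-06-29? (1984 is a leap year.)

181

Days in months before June: 31 + 29 + 31 + 30 + 31 = 152.
Plus 29 days into June → day 181.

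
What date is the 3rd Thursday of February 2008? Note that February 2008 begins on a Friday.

February 21, 2008

February 2008 begins on a Friday, so the first Thursday is February 7 (6 days later).
The 3rd Thursday is 2 weeks later: 7 + 14 = 21.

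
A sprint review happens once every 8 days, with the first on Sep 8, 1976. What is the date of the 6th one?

The 6th occurrence is 5 intervals after the first: 5 × 8 = 40 days after Sep 8, 1976.
Sep has 30 days — 22 days to the end of Sep leaves 18.
18 days into Oct → Oct 18, 1976.

Oct 18, 1976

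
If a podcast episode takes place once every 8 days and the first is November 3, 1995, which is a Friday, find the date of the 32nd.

July 8, 1996

The 32nd occurrence is 31 intervals after the first: 31 × 8 = 248 days after November 3, 1995.
November has 30 days — 27 days to the end of November leaves 221.
December has 31 days (190 left).
January has 31 days (159 left).
February has 29 days (130 left).
March has 31 days (99 left).
April has 30 days (69 left).
May has 31 days (38 left).
June has 30 days (8 left).
8 days into July → July 8, 1996.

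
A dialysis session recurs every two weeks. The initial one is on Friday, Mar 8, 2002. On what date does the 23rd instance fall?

The 23rd occurrence is 22 intervals after the first: 22 × 14 = 308 days after Mar 8, 2002.
Mar has 31 days — 23 days to the end of Mar leaves 285.
Apr has 30 days (255 left).
May has 31 days (224 left).
Jun has 30 days (194 left).
Jul has 31 days (163 left).
Aug has 31 days (132 left).
Sep has 30 days (102 left).
Oct has 31 days (71 left).
Nov has 30 days (41 left).
Dec has 31 days (10 left).
10 days into Jan → Jan 10, 2003.

Jan 10, 2003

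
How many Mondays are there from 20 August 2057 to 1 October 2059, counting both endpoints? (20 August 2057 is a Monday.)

111

20 August 2057 is a Monday; the first Monday on or after it is 20 August 2057.
From 20 August 2057 to 1 October 2059: 133 + 365 + 274 = 772 days (rest of 2057, 2058, to 1 October 2059 in 2059).
772 ÷ 7 = 110 full weeks with remainder 2, so 110 more Mondays after the first → 111.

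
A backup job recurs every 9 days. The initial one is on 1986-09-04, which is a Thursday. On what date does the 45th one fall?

The 45th occurrence is 44 intervals after the first: 44 × 9 = 396 days after 1986-09-04.
September has 30 days — 26 days to the end of September leaves 370.
October has 31 days (339 left).
November has 30 days (309 left).
December has 31 days (278 left).
January has 31 days (247 left).
February has 28 days (219 left).
March has 31 days (188 left).
April has 30 days (158 left).
May has 31 days (127 left).
June has 30 days (97 left).
July has 31 days (66 left).
August has 31 days (35 left).
September has 30 days (5 left).
5 days into October → 1987-10-05.

1987-10-05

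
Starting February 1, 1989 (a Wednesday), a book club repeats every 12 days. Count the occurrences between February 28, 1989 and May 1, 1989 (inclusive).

Occurrences land 12·i days after February 1, 1989 for i = 0, 1, 2, …
February 28, 1989 is 27 days after the start; 27 ÷ 12 = 2 remainder 3; since the remainder is 3, round up to i = 3. First occurrence in the window: #4 on March 9, 1989 (3×12 = 36 days in).
May 1, 1989 is 89 days after the start; 89 ÷ 12 = 7 remainder 5. Last occurrence in the window: #8 on April 26, 1989.
Occurrences #4 through #8: 5 in total.

5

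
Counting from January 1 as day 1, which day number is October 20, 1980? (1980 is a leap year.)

Days in months before October: 31 + 29 + 31 + 30 + 31 + 30 + 31 + 31 + 30 = 274.
Plus 20 days into October → day 294.

294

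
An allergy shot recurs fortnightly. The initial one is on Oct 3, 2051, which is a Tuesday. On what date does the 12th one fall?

The 12th occurrence is 11 intervals after the first: 11 × 14 = 154 days after Oct 3, 2051.
Oct has 31 days — 28 days to the end of Oct leaves 126.
Nov has 30 days (96 left).
Dec has 31 days (65 left).
Jan has 31 days (34 left).
Feb has 29 days (5 left).
5 days into Mar → Mar 5, 2052.

Mar 5, 2052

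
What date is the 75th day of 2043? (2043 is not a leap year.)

Mar 16, 2043

Jan has 31 days (75 − 31 = 44 remain).
Feb has 28 days (44 − 28 = 16 remain).
16 into Mar → Mar 16.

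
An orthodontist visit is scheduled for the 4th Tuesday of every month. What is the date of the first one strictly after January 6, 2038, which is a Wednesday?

January 26, 2038

January 2038 starts on a Friday; its first Tuesday is the 5th, so the 4th Tuesday is the 26th — January 26, 2038.
January 26, 2038 is after January 6, 2038, so that is the next one.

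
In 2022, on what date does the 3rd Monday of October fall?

October 17, 2022

The first Monday of October 2022 is October 3.
The 3rd Monday is 2 weeks later: 3 + 14 = 17.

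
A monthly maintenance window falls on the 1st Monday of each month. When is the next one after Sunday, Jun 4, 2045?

Jun 2045 starts on a Thursday, so its 1st Monday is Jun 5, 2045 (4 days in).
Jun 5, 2045 is after Jun 4, 2045, so that is the next one.

Jun 5, 2045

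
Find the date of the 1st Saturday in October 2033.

1 October 2033

The first Saturday of October 2033 is October 1.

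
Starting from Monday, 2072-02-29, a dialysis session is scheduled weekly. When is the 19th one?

The 19th occurrence is 18 intervals after the first: 18 × 7 = 126 days after 2072-02-29.
February has 29 days — 0 days to the end of February leaves 126.
March has 31 days (95 left).
April has 30 days (65 left).
May has 31 days (34 left).
June has 30 days (4 left).
4 days into July → 2072-07-04.

2072-07-04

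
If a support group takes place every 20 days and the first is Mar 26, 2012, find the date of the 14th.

The 14th occurrence is 13 intervals after the first: 13 × 20 = 260 days after Mar 26, 2012.
Mar has 31 days — 5 days to the end of Mar leaves 255.
Apr has 30 days (225 left).
May has 31 days (194 left).
Jun has 30 days (164 left).
Jul has 31 days (133 left).
Aug has 31 days (102 left).
Sep has 30 days (72 left).
Oct has 31 days (41 left).
Nov has 30 days (11 left).
11 days into Dec → Dec 11, 2012.

Dec 11, 2012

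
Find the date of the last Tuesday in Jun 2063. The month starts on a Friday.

Jun 26, 2063

Jun 2063 begins on a Friday, so the first Tuesday is Jun 5 (4 days later).
Jun 2063 has 30 days. Adding weeks: 5, 12, 19, 26 — the last one ≤ 30 is the 26th.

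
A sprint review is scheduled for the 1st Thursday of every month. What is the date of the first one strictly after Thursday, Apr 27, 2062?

Apr 2062 starts on a Saturday, so its 1st Thursday is Apr 6, 2062 (5 days in).
That is not after Apr 27, 2062, so look at May 2062.
May 2062 starts on a Monday, so its 1st Thursday is May 4, 2062 (3 days in).

May 4, 2062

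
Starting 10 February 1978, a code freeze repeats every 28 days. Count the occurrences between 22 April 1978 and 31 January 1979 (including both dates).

Occurrences land 28·i days after 10 February 1978 for i = 0, 1, 2, …
22 April 1978 is 71 days after the start; 71 ÷ 28 = 2 remainder 15; since the remainder is 15, round up to i = 3. First occurrence in the window: #4 on 5 May 1978 (3×28 = 84 days in).
31 January 1979 is 355 days after the start; 355 ÷ 28 = 12 remainder 19. Last occurrence in the window: #13 on 12 January 1979.
Occurrences #4 through #13: 10 in total.

10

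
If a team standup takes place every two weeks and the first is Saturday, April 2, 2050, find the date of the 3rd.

The 3rd occurrence is 2 intervals after the first: 2 × 14 = 28 days after April 2, 2050.
28 days later is April 30, 2050.

April 30, 2050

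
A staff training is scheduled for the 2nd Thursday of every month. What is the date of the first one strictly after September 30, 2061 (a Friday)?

September 2061 starts on a Thursday; its first Thursday is the 1st, so the 2nd Thursday is the 8th — September 8, 2061.
That is not after September 30, 2061, so look at October 2061.
October 2061 starts on a Saturday; its first Thursday is the 6th, so the 2nd Thursday is the 13th — October 13, 2061.

October 13, 2061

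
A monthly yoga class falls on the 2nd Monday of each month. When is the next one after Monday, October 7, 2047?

October 14, 2047

October 2047 starts on a Tuesday; its first Monday is the 7th, so the 2nd Monday is the 14th — October 14, 2047.
October 14, 2047 is after October 7, 2047, so that is the next one.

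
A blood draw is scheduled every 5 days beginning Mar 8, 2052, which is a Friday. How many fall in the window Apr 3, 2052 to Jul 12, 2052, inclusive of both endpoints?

Occurrences land 5·i days after Mar 8, 2052 for i = 0, 1, 2, …
Apr 3, 2052 is 26 days after the start; 26 ÷ 5 = 5 remainder 1; since the remainder is 1, round up to i = 6. First occurrence in the window: #7 on Apr 7, 2052 (6×5 = 30 days in).
Jul 12, 2052 is 126 days after the start; 126 ÷ 5 = 25 remainder 1. Last occurrence in the window: #26 on Jul 11, 2052.
Occurrences #7 through #26: 20 in total.

20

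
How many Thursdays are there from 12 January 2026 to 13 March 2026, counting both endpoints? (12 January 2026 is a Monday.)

9

12 January 2026 is a Monday; the first Thursday on or after it is 15 January 2026 (3 days later).
From 15 January 2026 to 13 March 2026: 16 + 28 + 13 = 57 days (rest of January, February, March).
57 ÷ 7 = 8 full weeks with remainder 1, so 8 more Thursdays after the first → 9.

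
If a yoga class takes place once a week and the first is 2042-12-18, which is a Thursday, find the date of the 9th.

2043-02-12

The 9th occurrence is 8 intervals after the first: 8 × 7 = 56 days after 2042-12-18.
December has 31 days — 13 days to the end of December leaves 43.
January has 31 days (12 left).
12 days into February → 2043-02-12.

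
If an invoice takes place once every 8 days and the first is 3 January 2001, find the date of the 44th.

13 December 2001

The 44th occurrence is 43 intervals after the first: 43 × 8 = 344 days after 3 January 2001.
January has 31 days — 28 days to the end of January leaves 316.
February has 28 days (288 left).
March has 31 days (257 left).
April has 30 days (227 left).
May has 31 days (196 left).
June has 30 days (166 left).
July has 31 days (135 left).
August has 31 days (104 left).
September has 30 days (74 left).
October has 31 days (43 left).
November has 30 days (13 left).
13 days into December → 13 December 2001.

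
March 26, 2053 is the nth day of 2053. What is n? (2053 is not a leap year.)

85

Days in months before March: 31 + 28 = 59.
Plus 26 days into March → day 85.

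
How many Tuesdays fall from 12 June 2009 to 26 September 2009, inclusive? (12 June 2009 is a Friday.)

12 June 2009 is a Friday; the first Tuesday on or after it is 16 June 2009 (4 days later).
From 16 June 2009 to 26 September 2009: 14 + 31 + 31 + 26 = 102 days (rest of June, July, August, September).
102 ÷ 7 = 14 full weeks with remainder 4, so 14 more Tuesdays after the first → 15.

15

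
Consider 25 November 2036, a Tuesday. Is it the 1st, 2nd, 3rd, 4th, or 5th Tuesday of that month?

4th

Day 25 falls in week ⌈25/7⌉ of the month.
Days 1–7 hold the 1st Tuesday, 8–14 the 2nd, 15–21 the 3rd, 22–28 the 4th, 29–31 the 5th.
25 is in the range for the 4th.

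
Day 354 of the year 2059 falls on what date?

January has 31 days (354 − 31 = 323 remain).
February has 28 days (323 − 28 = 295 remain).
March has 31 days (295 − 31 = 264 remain).
April has 30 days (264 − 30 = 234 remain).
May has 31 days (234 − 31 = 203 remain).
June has 30 days (203 − 30 = 173 remain).
July has 31 days (173 − 31 = 142 remain).
August has 31 days (142 − 31 = 111 remain).
September has 30 days (111 − 30 = 81 remain).
October has 31 days (81 − 31 = 50 remain).
November has 30 days (50 − 30 = 20 remain).
20 into December → December 20.

2059-12-20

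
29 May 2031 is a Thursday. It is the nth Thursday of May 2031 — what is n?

Day 29 falls in week ⌈29/7⌉ of the month.
Days 1–7 hold the 1st Thursday, 8–14 the 2nd, 15–21 the 3rd, 22–28 the 4th, 29–31 the 5th.
29 is in the range for the 5th.

5th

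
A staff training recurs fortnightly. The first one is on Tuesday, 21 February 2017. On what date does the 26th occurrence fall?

6 February 2018

The 26th occurrence is 25 intervals after the first: 25 × 14 = 350 days after 21 February 2017.
February has 28 days — 7 days to the end of February leaves 343.
March has 31 days (312 left).
April has 30 days (282 left).
May has 31 days (251 left).
June has 30 days (221 left).
July has 31 days (190 left).
August has 31 days (159 left).
September has 30 days (129 left).
October has 31 days (98 left).
November has 30 days (68 left).
December has 31 days (37 left).
January has 31 days (6 left).
6 days into February → 6 February 2018.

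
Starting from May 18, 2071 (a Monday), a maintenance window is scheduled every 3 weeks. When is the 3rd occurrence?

June 29, 2071

The 3rd occurrence is 2 intervals after the first: 2 × 21 = 42 days after May 18, 2071.
May has 31 days — 13 days to the end of May leaves 29.
29 days into June → June 29, 2071.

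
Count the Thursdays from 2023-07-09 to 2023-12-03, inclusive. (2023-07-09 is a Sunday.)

2023-07-09 is a Sunday; the first Thursday on or after it is 2023-07-13 (4 days later).
From 2023-07-13 to 2023-12-03: 18 + 31 + 30 + 31 + 30 + 3 = 143 days (rest of July, August, September, October, November, December).
143 ÷ 7 = 20 full weeks with remainder 3, so 20 more Thursdays after the first → 21.

21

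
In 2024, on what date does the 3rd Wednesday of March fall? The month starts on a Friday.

2024-03-20

March 2024 begins on a Friday, so the first Wednesday is March 6 (5 days later).
The 3rd Wednesday is 2 weeks later: 6 + 14 = 20.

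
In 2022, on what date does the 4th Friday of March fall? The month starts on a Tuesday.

March 2022 begins on a Tuesday, so the first Friday is March 4 (3 days later).
The 4th Friday is 3 weeks later: 4 + 21 = 25.

25 March 2022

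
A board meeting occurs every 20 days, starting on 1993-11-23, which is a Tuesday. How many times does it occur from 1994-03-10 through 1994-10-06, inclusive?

10

Occurrences land 20·i days after 1993-11-23 for i = 0, 1, 2, …
1994-03-10 is 107 days after the start; 107 ÷ 20 = 5 remainder 7; since the remainder is 7, round up to i = 6. First occurrence in the window: #7 on 1994-03-23 (6×20 = 120 days in).
1994-10-06 is 317 days after the start; 317 ÷ 20 = 15 remainder 17. Last occurrence in the window: #16 on 1994-09-19.
Occurrences #7 through #16: 10 in total.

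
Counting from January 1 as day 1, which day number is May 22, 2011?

142

Days in months before May: 31 + 28 + 31 + 30 = 120.
Plus 22 days into May → day 142.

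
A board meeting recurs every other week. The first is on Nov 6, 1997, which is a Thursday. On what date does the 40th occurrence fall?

The 40th occurrence is 39 intervals after the first: 39 × 14 = 546 days after Nov 6, 1997.
Nov has 30 days — 24 days to the end of Nov leaves 522.
From end of Nov to end of 1997 is 31 days (491 left).
1998 has 365 days (126 left).
Jan has 31 days (95 left).
Feb has 28 days (67 left).
Mar has 31 days (36 left).
Apr has 30 days (6 left).
6 days into May → May 6, 1999.

May 6, 1999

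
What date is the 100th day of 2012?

January has 31 days (100 − 31 = 69 remain).
February has 29 days (69 − 29 = 40 remain).
March has 31 days (40 − 31 = 9 remain).
9 into April → April 9.

9 April 2012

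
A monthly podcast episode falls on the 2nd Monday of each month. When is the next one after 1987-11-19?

November 1987 starts on a Sunday; its first Monday is the 2nd, so the 2nd Monday is the 9th — 1987-11-09.
That is not after 1987-11-19, so look at December 1987.
December 1987 starts on a Tuesday; its first Monday is the 7th, so the 2nd Monday is the 14th — 1987-12-14.

1987-12-14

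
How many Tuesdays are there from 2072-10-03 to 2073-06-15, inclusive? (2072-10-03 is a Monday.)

37

2072-10-03 is a Monday; the first Tuesday on or after it is 2072-10-04 (1 day later).
From 2072-10-04 to 2073-06-15: 27 + 30 + 31 + 31 + 28 + 31 + 30 + 31 + 15 = 254 days (rest of October, November, December, January, February, March, April, May, June).
254 ÷ 7 = 36 full weeks with remainder 2, so 36 more Tuesdays after the first → 37.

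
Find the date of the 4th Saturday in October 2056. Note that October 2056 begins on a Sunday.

October 2056 begins on a Sunday, so the first Saturday is October 7 (6 days later).
The 4th Saturday is 3 weeks later: 7 + 21 = 28.

2056-10-28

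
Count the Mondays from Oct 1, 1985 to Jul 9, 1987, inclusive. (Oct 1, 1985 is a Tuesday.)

92

Oct 1, 1985 is a Tuesday; the first Monday on or after it is Oct 7, 1985 (6 days later).
From Oct 7, 1985 to Jul 9, 1987: 85 + 365 + 190 = 640 days (rest of 1985, 1986, to Jul 9, 1987 in 1987).
640 ÷ 7 = 91 full weeks with remainder 3, so 91 more Mondays after the first → 92.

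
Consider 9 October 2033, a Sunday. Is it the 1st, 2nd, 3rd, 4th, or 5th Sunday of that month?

Day 9 falls in week ⌈9/7⌉ of the month.
Days 1–7 hold the 1st Sunday, 8–14 the 2nd, 15–21 the 3rd, 22–28 the 4th, 29–31 the 5th.
9 is in the range for the 2nd.

2nd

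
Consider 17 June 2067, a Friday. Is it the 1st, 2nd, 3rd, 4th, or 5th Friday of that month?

Day 17 falls in week ⌈17/7⌉ of the month.
Days 1–7 hold the 1st Friday, 8–14 the 2nd, 15–21 the 3rd, 22–28 the 4th, 29–31 the 5th.
17 is in the range for the 3rd.

3rd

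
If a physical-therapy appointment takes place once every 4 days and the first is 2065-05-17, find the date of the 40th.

2065-10-20

The 40th occurrence is 39 intervals after the first: 39 × 4 = 156 days after 2065-05-17.
May has 31 days — 14 days to the end of May leaves 142.
June has 30 days (112 left).
July has 31 days (81 left).
August has 31 days (50 left).
September has 30 days (20 left).
20 days into October → 2065-10-20.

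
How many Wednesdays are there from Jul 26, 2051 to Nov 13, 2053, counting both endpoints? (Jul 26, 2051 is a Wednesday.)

Jul 26, 2051 is a Wednesday; the first Wednesday on or after it is Jul 26, 2051.
From Jul 26, 2051 to Nov 13, 2053: 158 + 366 + 317 = 841 days (rest of 2051, 2052, to Nov 13, 2053 in 2053).
841 ÷ 7 = 120 full weeks with remainder 1, so 120 more Wednesdays after the first → 121.

121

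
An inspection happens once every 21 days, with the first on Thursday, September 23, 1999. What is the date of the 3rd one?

The 3rd occurrence is 2 intervals after the first: 2 × 21 = 42 days after September 23, 1999.
September has 30 days — 7 days to the end of September leaves 35.
October has 31 days (4 left).
4 days into November → November 4, 1999.

November 4, 1999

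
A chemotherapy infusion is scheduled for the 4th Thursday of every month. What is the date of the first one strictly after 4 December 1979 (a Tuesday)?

27 December 1979

December 1979 starts on a Saturday; its first Thursday is the 6th, so the 4th Thursday is the 27th — 27 December 1979.
27 December 1979 is after 4 December 1979, so that is the next one.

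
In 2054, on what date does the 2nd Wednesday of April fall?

The first Wednesday of April 2054 is April 1.
The 2nd Wednesday is 1 weeks later: 1 + 7 = 8.

2054-04-08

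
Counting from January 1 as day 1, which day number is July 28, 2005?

209

Days in months before July: 31 + 28 + 31 + 30 + 31 + 30 = 181.
Plus 28 days into July → day 209.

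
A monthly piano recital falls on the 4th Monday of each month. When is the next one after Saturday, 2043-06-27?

June 2043 starts on a Monday; its first Monday is the 1st, so the 4th Monday is the 22nd — 2043-06-22.
That is not after 2043-06-27, so look at July 2043.
July 2043 starts on a Wednesday; its first Monday is the 6th, so the 4th Monday is the 27th — 2043-07-27.

2043-07-27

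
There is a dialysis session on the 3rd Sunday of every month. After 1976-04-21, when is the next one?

April 1976 starts on a Thursday; its first Sunday is the 4th, so the 3rd Sunday is the 18th — 1976-04-18.
That is not after 1976-04-21, so look at May 1976.
May 1976 starts on a Saturday; its first Sunday is the 2nd, so the 3rd Sunday is the 16th — 1976-05-16.

1976-05-16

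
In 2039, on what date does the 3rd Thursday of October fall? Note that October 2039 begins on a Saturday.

2039-10-20

October 2039 begins on a Saturday, so the first Thursday is October 6 (5 days later).
The 3rd Thursday is 2 weeks later: 6 + 14 = 20.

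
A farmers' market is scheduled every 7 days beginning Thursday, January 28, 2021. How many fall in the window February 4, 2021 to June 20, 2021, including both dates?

20

Occurrences land 7·i days after January 28, 2021 for i = 0, 1, 2, …
February 4, 2021 is 7 days after the start; 7 ÷ 7 = 1 remainder 0. First occurrence in the window: #2 on February 4, 2021 (1×7 = 7 days in).
June 20, 2021 is 143 days after the start; 143 ÷ 7 = 20 remainder 3. Last occurrence in the window: #21 on June 17, 2021.
Occurrences #2 through #21: 20 in total.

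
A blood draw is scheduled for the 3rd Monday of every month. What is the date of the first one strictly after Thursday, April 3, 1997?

April 1997 starts on a Tuesday; its first Monday is the 7th, so the 3rd Monday is the 21st — April 21, 1997.
April 21, 1997 is after April 3, 1997, so that is the next one.

April 21, 1997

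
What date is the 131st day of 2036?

10 May 2036

January has 31 days (131 − 31 = 100 remain).
February has 29 days (100 − 29 = 71 remain).
March has 31 days (71 − 31 = 40 remain).
April has 30 days (40 − 30 = 10 remain).
10 into May → May 10.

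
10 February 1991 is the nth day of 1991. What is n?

Days in months before February: 31 = 31.
Plus 10 days into February → day 41.

41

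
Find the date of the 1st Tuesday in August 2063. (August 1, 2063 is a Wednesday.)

August 2063 begins on a Wednesday, so the first Tuesday is August 7 (6 days later).

2063-08-07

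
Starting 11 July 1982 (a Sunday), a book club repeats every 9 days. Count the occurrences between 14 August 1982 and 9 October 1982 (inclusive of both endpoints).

Occurrences land 9·i days after 11 July 1982 for i = 0, 1, 2, …
14 August 1982 is 34 days after the start; 34 ÷ 9 = 3 remainder 7; since the remainder is 7, round up to i = 4. First occurrence in the window: #5 on 16 August 1982 (4×9 = 36 days in).
9 October 1982 is 90 days after the start; 90 ÷ 9 = 10 remainder 0. Last occurrence in the window: #11 on 9 October 1982.
Occurrences #5 through #11: 7 in total.

7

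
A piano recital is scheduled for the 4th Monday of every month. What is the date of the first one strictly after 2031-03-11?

March 2031 starts on a Saturday; its first Monday is the 3rd, so the 4th Monday is the 24th — 2031-03-24.
2031-03-24 is after 2031-03-11, so that is the next one.

2031-03-24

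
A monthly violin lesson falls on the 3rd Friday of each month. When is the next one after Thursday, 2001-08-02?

2001-08-17

August 2001 starts on a Wednesday; its first Friday is the 3rd, so the 3rd Friday is the 17th — 2001-08-17.
2001-08-17 is after 2001-08-02, so that is the next one.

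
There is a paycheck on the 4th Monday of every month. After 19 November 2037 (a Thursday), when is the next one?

November 2037 starts on a Sunday; its first Monday is the 2nd, so the 4th Monday is the 23rd — 23 November 2037.
23 November 2037 is after 19 November 2037, so that is the next one.

23 November 2037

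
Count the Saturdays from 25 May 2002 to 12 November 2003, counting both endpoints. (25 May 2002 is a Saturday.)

25 May 2002 is a Saturday; the first Saturday on or after it is 25 May 2002.
From 25 May 2002 to 12 November 2003: 220 + 316 = 536 days (rest of 2002, to 12 November 2003 in 2003).
536 ÷ 7 = 76 full weeks with remainder 4, so 76 more Saturdays after the first → 77.

77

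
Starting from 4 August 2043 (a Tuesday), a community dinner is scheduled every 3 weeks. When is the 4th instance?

6 October 2043

The 4th occurrence is 3 intervals after the first: 3 × 21 = 63 days after 4 August 2043.
August has 31 days — 27 days to the end of August leaves 36.
September has 30 days (6 left).
6 days into October → 6 October 2043.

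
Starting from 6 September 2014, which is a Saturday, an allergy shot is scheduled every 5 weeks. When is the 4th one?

20 December 2014

The 4th occurrence is 3 intervals after the first: 3 × 35 = 105 days after 6 September 2014.
September has 30 days — 24 days to the end of September leaves 81.
October has 31 days (50 left).
November has 30 days (20 left).
20 days into December → 20 December 2014.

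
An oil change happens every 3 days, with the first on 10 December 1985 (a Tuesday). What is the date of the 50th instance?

6 May 1986

The 50th occurrence is 49 intervals after the first: 49 × 3 = 147 days after 10 December 1985.
December has 31 days — 21 days to the end of December leaves 126.
January has 31 days (95 left).
February has 28 days (67 left).
March has 31 days (36 left).
April has 30 days (6 left).
6 days into May → 6 May 1986.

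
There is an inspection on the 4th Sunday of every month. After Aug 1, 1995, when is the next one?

Aug 27, 1995

Aug 1995 starts on a Tuesday; its first Sunday is the 6th, so the 4th Sunday is the 27th — Aug 27, 1995.
Aug 27, 1995 is after Aug 1, 1995, so that is the next one.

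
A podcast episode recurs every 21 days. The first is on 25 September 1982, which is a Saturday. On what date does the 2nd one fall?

16 October 1982

The 2nd occurrence is 1 interval after the first: 1 × 21 = 21 days after 25 September 1982.
September has 30 days — 5 days to the end of September leaves 16.
16 days into October → 16 October 1982.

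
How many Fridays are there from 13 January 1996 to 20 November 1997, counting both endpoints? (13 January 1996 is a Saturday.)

96

13 January 1996 is a Saturday; the first Friday on or after it is 19 January 1996 (6 days later).
From 19 January 1996 to 20 November 1997: 347 + 324 = 671 days (rest of 1996, to 20 November 1997 in 1997).
671 ÷ 7 = 95 full weeks with remainder 6, so 95 more Fridays after the first → 96.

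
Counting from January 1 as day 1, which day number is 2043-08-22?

234

Days in months before August: 31 + 28 + 31 + 30 + 31 + 30 + 31 = 212.
Plus 22 days into August → day 234.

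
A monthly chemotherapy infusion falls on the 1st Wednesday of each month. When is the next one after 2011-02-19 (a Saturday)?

2011-03-02

February 2011 starts on a Tuesday, so its 1st Wednesday is 2011-02-02 (1 day in).
That is not after 2011-02-19, so look at March 2011.
March 2011 starts on a Tuesday, so its 1st Wednesday is 2011-03-02 (1 day in).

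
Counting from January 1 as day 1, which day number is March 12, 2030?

71

Days in months before March: 31 + 28 = 59.
Plus 12 days into March → day 71.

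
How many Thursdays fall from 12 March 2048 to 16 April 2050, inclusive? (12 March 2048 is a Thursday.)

110

12 March 2048 is a Thursday; the first Thursday on or after it is 12 March 2048.
From 12 March 2048 to 16 April 2050: 294 + 365 + 106 = 765 days (rest of 2048, 2049, to 16 April 2050 in 2050).
765 ÷ 7 = 109 full weeks with remainder 2, so 109 more Thursdays after the first → 110.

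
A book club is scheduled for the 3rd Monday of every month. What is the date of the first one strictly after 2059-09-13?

2059-09-15

September 2059 starts on a Monday; its first Monday is the 1st, so the 3rd Monday is the 15th — 2059-09-15.
2059-09-15 is after 2059-09-13, so that is the next one.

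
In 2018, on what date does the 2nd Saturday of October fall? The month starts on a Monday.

2018-10-13

October 2018 begins on a Monday, so the first Saturday is October 6 (5 days later).
The 2nd Saturday is 1 weeks later: 6 + 7 = 13.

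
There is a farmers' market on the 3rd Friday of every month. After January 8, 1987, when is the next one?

January 1987 starts on a Thursday; its first Friday is the 2nd, so the 3rd Friday is the 16th — January 16, 1987.
January 16, 1987 is after January 8, 1987, so that is the next one.

January 16, 1987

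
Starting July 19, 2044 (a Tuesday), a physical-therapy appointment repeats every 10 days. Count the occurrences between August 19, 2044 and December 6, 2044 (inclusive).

11

Occurrences land 10·i days after July 19, 2044 for i = 0, 1, 2, …
August 19, 2044 is 31 days after the start; 31 ÷ 10 = 3 remainder 1; since the remainder is 1, round up to i = 4. First occurrence in the window: #5 on August 28, 2044 (4×10 = 40 days in).
December 6, 2044 is 140 days after the start; 140 ÷ 10 = 14 remainder 0. Last occurrence in the window: #15 on December 6, 2044.
Occurrences #5 through #15: 11 in total.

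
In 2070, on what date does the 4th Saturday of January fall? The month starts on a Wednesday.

25 January 2070

January 2070 begins on a Wednesday, so the first Saturday is January 4 (3 days later).
The 4th Saturday is 3 weeks later: 4 + 21 = 25.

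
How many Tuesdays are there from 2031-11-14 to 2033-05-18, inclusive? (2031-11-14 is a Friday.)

79

2031-11-14 is a Friday; the first Tuesday on or after it is 2031-11-18 (4 days later).
From 2031-11-18 to 2033-05-18: 43 + 366 + 138 = 547 days (rest of 2031, 2032, to 2033-05-18 in 2033).
547 ÷ 7 = 78 full weeks with remainder 1, so 78 more Tuesdays after the first → 79.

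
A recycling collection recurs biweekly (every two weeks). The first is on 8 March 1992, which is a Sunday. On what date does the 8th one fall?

The 8th occurrence is 7 intervals after the first: 7 × 14 = 98 days after 8 March 1992.
March has 31 days — 23 days to the end of March leaves 75.
April has 30 days (45 left).
May has 31 days (14 left).
14 days into June → 14 June 1992.

14 June 1992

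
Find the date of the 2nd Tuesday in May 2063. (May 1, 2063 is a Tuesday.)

May 2063 begins on a Tuesday, so the first Tuesday is May 1.
The 2nd Tuesday is 1 weeks later: 1 + 7 = 8.

2063-05-08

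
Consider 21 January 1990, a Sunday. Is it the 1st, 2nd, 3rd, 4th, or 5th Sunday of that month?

Day 21 falls in week ⌈21/7⌉ of the month.
Days 1–7 hold the 1st Sunday, 8–14 the 2nd, 15–21 the 3rd, 22–28 the 4th, 29–31 the 5th.
21 is in the range for the 3rd.

3rd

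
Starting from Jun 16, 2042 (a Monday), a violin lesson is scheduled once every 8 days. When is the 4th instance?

Jul 10, 2042

The 4th occurrence is 3 intervals after the first: 3 × 8 = 24 days after Jun 16, 2042.
Jun has 30 days — 14 days to the end of Jun leaves 10.
10 days into Jul → Jul 10, 2042.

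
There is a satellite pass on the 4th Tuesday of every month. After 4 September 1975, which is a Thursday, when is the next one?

September 1975 starts on a Monday; its first Tuesday is the 2nd, so the 4th Tuesday is the 23rd — 23 September 1975.
23 September 1975 is after 4 September 1975, so that is the next one.

23 September 1975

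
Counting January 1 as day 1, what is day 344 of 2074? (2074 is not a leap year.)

January has 31 days (344 − 31 = 313 remain).
February has 28 days (313 − 28 = 285 remain).
March has 31 days (285 − 31 = 254 remain).
April has 30 days (254 − 30 = 224 remain).
May has 31 days (224 − 31 = 193 remain).
June has 30 days (193 − 30 = 163 remain).
July has 31 days (163 − 31 = 132 remain).
August has 31 days (132 − 31 = 101 remain).
September has 30 days (101 − 30 = 71 remain).
October has 31 days (71 − 31 = 40 remain).
November has 30 days (40 − 30 = 10 remain).
10 into December → December 10.

December 10, 2074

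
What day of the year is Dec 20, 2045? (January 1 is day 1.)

Days in months before Dec: 31 + 28 + 31 + 30 + 31 + 30 + 31 + 31 + 30 + 31 + 30 = 334.
Plus 20 days into Dec → day 354.

354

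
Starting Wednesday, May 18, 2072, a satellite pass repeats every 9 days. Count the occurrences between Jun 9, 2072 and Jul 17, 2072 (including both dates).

Occurrences land 9·i days after May 18, 2072 for i = 0, 1, 2, …
Jun 9, 2072 is 22 days after the start; 22 ÷ 9 = 2 remainder 4; since the remainder is 4, round up to i = 3. First occurrence in the window: #4 on Jun 14, 2072 (3×9 = 27 days in).
Jul 17, 2072 is 60 days after the start; 60 ÷ 9 = 6 remainder 6. Last occurrence in the window: #7 on Jul 11, 2072.
Occurrences #4 through #7: 4 in total.

4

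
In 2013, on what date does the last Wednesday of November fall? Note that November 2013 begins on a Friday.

2013-11-27

November 2013 begins on a Friday, so the first Wednesday is November 6 (5 days later).
November 2013 has 30 days. Adding weeks: 6, 13, 20, 27 — the last one ≤ 30 is the 27th.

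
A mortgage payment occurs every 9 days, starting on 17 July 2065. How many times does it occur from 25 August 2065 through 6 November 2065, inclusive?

8

Occurrences land 9·i days after 17 July 2065 for i = 0, 1, 2, …
25 August 2065 is 39 days after the start; 39 ÷ 9 = 4 remainder 3; since the remainder is 3, round up to i = 5. First occurrence in the window: #6 on 31 August 2065 (5×9 = 45 days in).
6 November 2065 is 112 days after the start; 112 ÷ 9 = 12 remainder 4. Last occurrence in the window: #13 on 2 November 2065.
Occurrences #6 through #13: 8 in total.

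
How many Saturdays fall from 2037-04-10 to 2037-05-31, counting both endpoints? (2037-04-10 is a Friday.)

8

2037-04-10 is a Friday; the first Saturday on or after it is 2037-04-11 (1 day later).
From 2037-04-11 to 2037-05-31: 19 + 31 = 50 days (rest of April, May).
50 ÷ 7 = 7 full weeks with remainder 1, so 7 more Saturdays after the first → 8.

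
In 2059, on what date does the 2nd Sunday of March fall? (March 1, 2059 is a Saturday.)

9 March 2059

March 2059 begins on a Saturday, so the first Sunday is March 2 (1 day later).
The 2nd Sunday is 1 weeks later: 2 + 7 = 9.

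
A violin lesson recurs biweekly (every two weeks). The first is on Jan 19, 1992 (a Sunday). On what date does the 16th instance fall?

The 16th occurrence is 15 intervals after the first: 15 × 14 = 210 days after Jan 19, 1992.
Jan has 31 days — 12 days to the end of Jan leaves 198.
Feb has 29 days (169 left).
Mar has 31 days (138 left).
Apr has 30 days (108 left).
May has 31 days (77 left).
Jun has 30 days (47 left).
Jul has 31 days (16 left).
16 days into Aug → Aug 16, 1992.

Aug 16, 1992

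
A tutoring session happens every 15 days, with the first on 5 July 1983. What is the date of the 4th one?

19 August 1983

The 4th occurrence is 3 intervals after the first: 3 × 15 = 45 days after 5 July 1983.
July has 31 days — 26 days to the end of July leaves 19.
19 days into August → 19 August 1983.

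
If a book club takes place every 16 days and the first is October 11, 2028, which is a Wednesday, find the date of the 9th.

February 16, 2029

The 9th occurrence is 8 intervals after the first: 8 × 16 = 128 days after October 11, 2028.
October has 31 days — 20 days to the end of October leaves 108.
November has 30 days (78 left).
December has 31 days (47 left).
January has 31 days (16 left).
16 days into February → February 16, 2029.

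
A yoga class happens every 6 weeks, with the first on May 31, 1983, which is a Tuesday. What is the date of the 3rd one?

The 3rd occurrence is 2 intervals after the first: 2 × 42 = 84 days after May 31, 1983.
May has 31 days — 0 days to the end of May leaves 84.
June has 30 days (54 left).
July has 31 days (23 left).
23 days into August → August 23, 1983.

August 23, 1983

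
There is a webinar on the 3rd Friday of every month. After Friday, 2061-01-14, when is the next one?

2061-01-21

January 2061 starts on a Saturday; its first Friday is the 7th, so the 3rd Friday is the 21st — 2061-01-21.
2061-01-21 is after 2061-01-14, so that is the next one.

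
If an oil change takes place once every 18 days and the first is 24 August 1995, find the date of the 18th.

The 18th occurrence is 17 intervals after the first: 17 × 18 = 306 days after 24 August 1995.
August has 31 days — 7 days to the end of August leaves 299.
September has 30 days (269 left).
October has 31 days (238 left).
November has 30 days (208 left).
December has 31 days (177 left).
January has 31 days (146 left).
February has 29 days (117 left).
March has 31 days (86 left).
April has 30 days (56 left).
May has 31 days (25 left).
25 days into June → 25 June 1996.

25 June 1996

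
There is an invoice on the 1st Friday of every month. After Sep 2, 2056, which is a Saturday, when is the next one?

Oct 6, 2056

Sep 2056 starts on a Friday, so its 1st Friday is Sep 1, 2056.
That is not after Sep 2, 2056, so look at Oct 2056.
Oct 2056 starts on a Sunday, so its 1st Friday is Oct 6, 2056 (5 days in).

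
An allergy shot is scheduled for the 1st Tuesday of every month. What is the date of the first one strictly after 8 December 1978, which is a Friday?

December 1978 starts on a Friday, so its 1st Tuesday is 5 December 1978 (4 days in).
That is not after 8 December 1978, so look at January 1979.
January 1979 starts on a Monday, so its 1st Tuesday is 2 January 1979 (1 day in).

2 January 1979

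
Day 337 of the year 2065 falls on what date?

December 3, 2065

January has 31 days (337 − 31 = 306 remain).
February has 28 days (306 − 28 = 278 remain).
March has 31 days (278 − 31 = 247 remain).
April has 30 days (247 − 30 = 217 remain).
May has 31 days (217 − 31 = 186 remain).
June has 30 days (186 − 30 = 156 remain).
July has 31 days (156 − 31 = 125 remain).
August has 31 days (125 − 31 = 94 remain).
September has 30 days (94 − 30 = 64 remain).
October has 31 days (64 − 31 = 33 remain).
November has 30 days (33 − 30 = 3 remain).
3 into December → December 3.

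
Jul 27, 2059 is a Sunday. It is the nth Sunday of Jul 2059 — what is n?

Day 27 falls in week ⌈27/7⌉ of the month.
Days 1–7 hold the 1st Sunday, 8–14 the 2nd, 15–21 the 3rd, 22–28 the 4th, 29–31 the 5th.
27 is in the range for the 4th.

4th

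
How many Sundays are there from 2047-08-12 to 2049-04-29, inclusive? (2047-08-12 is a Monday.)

2047-08-12 is a Monday; the first Sunday on or after it is 2047-08-18 (6 days later).
From 2047-08-18 to 2049-04-29: 135 + 366 + 119 = 620 days (rest of 2047, 2048, to 2049-04-29 in 2049).
620 ÷ 7 = 88 full weeks with remainder 4, so 88 more Sundays after the first → 89.

89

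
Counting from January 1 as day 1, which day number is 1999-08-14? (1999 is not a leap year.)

226

Days in months before August: 31 + 28 + 31 + 30 + 31 + 30 + 31 = 212.
Plus 14 days into August → day 226.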